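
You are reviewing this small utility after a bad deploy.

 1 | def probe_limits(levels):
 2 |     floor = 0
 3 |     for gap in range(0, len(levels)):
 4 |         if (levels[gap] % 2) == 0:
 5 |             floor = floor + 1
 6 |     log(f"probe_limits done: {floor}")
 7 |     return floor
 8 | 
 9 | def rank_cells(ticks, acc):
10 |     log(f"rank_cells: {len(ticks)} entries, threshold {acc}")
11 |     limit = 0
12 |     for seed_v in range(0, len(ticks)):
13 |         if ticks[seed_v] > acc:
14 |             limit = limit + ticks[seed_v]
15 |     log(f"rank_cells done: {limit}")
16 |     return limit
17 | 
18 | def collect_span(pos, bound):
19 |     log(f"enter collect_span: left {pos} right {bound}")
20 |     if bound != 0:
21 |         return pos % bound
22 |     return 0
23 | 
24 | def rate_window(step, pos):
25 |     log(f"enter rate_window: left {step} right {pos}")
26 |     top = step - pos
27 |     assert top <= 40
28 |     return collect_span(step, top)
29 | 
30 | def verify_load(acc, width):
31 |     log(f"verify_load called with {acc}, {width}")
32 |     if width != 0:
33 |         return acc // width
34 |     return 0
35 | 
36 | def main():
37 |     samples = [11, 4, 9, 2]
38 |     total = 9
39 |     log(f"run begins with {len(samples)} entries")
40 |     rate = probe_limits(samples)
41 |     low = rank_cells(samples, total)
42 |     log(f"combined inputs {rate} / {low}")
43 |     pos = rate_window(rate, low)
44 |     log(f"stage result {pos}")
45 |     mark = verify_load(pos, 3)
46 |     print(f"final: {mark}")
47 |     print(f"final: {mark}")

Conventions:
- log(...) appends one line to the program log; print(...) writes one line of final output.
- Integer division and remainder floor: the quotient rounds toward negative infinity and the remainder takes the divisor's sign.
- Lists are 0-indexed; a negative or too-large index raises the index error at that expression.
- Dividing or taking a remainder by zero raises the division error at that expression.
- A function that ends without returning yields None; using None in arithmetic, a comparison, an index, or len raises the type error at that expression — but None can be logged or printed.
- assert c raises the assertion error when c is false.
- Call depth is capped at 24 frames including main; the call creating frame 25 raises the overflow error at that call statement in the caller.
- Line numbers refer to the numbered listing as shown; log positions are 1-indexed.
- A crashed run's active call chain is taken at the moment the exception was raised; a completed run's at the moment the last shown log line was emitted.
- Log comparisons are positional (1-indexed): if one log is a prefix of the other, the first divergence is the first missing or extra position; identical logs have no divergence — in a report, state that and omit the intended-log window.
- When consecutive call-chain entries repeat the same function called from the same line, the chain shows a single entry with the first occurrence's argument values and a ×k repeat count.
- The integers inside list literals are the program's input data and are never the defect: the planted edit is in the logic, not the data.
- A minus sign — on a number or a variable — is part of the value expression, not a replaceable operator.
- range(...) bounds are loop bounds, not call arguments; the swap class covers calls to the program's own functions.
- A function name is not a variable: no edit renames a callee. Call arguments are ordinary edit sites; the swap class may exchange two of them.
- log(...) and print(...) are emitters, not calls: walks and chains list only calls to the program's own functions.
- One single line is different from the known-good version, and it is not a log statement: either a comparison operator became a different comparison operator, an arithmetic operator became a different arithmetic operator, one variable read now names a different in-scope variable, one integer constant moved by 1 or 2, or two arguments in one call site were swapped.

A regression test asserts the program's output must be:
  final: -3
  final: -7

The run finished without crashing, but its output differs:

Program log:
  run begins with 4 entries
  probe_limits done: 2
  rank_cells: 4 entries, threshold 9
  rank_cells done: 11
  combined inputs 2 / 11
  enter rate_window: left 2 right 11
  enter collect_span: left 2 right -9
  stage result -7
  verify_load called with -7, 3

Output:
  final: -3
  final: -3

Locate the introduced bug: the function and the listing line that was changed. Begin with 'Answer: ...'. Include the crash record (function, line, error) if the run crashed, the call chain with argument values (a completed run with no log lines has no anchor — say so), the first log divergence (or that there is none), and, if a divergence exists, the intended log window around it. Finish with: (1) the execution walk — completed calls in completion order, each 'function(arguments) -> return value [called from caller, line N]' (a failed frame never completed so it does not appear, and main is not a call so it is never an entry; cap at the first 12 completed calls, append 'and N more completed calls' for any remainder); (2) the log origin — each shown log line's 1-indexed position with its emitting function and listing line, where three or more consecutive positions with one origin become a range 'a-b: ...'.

Answer: the defect is in main at line 47.
The tell: Every logged value matches the working version; the printed result is what differs.
Call chain: main -> verify_load(-7, 3) (called at line 45).
First divergence: none (the log streams are identical).
Execution walk:
  probe_limits([11, 4, 9, 2]) -> 2  [called from main, line 40]
  rank_cells([11, 4, 9, 2], 9) -> 11  [called from main, line 41]
  collect_span(2, -9) -> -7  [called from rate_window, line 28]
  rate_window(2, 11) -> -7  [called from main, line 43]
  verify_load(-7, 3) -> -3  [called from main, line 45]
Log line origins:
  1 — main, line 39
  2 — probe_limits, line 6
  3 — rank_cells, line 10
  4 — rank_cells, line 15
  5 — main, line 42
  6 — rate_window, line 25
  7 — collect_span, line 19
  8 — main, line 44
  9 — verify_load, line 31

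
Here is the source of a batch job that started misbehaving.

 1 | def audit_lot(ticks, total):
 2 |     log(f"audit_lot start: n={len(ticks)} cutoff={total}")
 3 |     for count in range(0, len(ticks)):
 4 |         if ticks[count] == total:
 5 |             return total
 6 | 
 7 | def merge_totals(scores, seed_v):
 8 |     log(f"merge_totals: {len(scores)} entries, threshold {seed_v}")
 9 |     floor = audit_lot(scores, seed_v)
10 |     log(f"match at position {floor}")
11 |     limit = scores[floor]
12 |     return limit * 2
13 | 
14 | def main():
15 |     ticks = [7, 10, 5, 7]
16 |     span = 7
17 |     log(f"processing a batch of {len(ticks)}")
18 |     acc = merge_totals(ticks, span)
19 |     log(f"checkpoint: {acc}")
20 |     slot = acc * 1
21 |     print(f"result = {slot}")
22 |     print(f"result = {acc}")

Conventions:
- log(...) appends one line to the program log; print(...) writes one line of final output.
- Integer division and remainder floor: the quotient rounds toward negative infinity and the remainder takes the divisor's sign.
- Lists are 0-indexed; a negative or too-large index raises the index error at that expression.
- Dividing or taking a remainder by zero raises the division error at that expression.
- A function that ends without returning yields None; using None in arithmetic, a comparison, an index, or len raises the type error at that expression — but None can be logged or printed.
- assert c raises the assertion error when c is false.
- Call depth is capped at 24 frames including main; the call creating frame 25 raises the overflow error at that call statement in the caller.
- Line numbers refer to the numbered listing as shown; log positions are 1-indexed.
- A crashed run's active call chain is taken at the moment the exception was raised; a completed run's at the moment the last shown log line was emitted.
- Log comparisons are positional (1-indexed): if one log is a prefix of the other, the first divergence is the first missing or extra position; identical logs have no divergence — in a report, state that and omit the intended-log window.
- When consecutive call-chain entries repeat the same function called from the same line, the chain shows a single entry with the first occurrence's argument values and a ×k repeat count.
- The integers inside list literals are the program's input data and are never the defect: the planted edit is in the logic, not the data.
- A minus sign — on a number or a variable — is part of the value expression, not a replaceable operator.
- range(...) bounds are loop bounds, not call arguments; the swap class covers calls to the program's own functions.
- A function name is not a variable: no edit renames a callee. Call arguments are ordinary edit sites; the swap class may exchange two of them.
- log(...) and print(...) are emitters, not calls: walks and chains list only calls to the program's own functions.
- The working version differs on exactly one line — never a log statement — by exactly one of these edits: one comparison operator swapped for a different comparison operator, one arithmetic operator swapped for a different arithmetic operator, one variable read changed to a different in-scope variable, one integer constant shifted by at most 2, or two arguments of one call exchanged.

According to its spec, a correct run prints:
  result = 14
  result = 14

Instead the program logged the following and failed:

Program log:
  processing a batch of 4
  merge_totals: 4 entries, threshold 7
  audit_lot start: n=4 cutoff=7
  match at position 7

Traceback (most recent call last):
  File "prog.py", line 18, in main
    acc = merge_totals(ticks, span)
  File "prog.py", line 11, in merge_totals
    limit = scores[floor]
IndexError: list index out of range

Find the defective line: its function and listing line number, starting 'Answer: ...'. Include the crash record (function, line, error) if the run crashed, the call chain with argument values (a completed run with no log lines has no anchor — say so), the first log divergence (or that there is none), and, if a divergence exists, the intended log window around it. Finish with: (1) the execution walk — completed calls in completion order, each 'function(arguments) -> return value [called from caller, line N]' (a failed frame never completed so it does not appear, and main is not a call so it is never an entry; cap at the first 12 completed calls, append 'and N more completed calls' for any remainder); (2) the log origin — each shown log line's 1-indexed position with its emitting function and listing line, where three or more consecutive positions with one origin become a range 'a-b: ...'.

Answer: the defect is in audit_lot at line 5.
The tell: At log position 4 the runs split — shown 'match at position 7', but the working version logs 'match at position 0'.
Crash: merge_totals, line 11, IndexError.
Call chain: main -> merge_totals([7, 10, 5, 7], 7) (called at line 18).
First divergence: position 4 — shown 'match at position 7', intended 'match at position 0'.
Intended log window:
  2: merge_totals: 4 entries, threshold 7
  3: audit_lot start: n=4 cutoff=7
  4: match at position 0
  5: checkpoint: 14
Execution walk:
  audit_lot([7, 10, 5, 7], 7) -> 7  [called from merge_totals, line 9]
Log origins:
  1 — main, line 17
  2 — merge_totals, line 8
  3 — audit_lot, line 2
  4 — merge_totals, line 10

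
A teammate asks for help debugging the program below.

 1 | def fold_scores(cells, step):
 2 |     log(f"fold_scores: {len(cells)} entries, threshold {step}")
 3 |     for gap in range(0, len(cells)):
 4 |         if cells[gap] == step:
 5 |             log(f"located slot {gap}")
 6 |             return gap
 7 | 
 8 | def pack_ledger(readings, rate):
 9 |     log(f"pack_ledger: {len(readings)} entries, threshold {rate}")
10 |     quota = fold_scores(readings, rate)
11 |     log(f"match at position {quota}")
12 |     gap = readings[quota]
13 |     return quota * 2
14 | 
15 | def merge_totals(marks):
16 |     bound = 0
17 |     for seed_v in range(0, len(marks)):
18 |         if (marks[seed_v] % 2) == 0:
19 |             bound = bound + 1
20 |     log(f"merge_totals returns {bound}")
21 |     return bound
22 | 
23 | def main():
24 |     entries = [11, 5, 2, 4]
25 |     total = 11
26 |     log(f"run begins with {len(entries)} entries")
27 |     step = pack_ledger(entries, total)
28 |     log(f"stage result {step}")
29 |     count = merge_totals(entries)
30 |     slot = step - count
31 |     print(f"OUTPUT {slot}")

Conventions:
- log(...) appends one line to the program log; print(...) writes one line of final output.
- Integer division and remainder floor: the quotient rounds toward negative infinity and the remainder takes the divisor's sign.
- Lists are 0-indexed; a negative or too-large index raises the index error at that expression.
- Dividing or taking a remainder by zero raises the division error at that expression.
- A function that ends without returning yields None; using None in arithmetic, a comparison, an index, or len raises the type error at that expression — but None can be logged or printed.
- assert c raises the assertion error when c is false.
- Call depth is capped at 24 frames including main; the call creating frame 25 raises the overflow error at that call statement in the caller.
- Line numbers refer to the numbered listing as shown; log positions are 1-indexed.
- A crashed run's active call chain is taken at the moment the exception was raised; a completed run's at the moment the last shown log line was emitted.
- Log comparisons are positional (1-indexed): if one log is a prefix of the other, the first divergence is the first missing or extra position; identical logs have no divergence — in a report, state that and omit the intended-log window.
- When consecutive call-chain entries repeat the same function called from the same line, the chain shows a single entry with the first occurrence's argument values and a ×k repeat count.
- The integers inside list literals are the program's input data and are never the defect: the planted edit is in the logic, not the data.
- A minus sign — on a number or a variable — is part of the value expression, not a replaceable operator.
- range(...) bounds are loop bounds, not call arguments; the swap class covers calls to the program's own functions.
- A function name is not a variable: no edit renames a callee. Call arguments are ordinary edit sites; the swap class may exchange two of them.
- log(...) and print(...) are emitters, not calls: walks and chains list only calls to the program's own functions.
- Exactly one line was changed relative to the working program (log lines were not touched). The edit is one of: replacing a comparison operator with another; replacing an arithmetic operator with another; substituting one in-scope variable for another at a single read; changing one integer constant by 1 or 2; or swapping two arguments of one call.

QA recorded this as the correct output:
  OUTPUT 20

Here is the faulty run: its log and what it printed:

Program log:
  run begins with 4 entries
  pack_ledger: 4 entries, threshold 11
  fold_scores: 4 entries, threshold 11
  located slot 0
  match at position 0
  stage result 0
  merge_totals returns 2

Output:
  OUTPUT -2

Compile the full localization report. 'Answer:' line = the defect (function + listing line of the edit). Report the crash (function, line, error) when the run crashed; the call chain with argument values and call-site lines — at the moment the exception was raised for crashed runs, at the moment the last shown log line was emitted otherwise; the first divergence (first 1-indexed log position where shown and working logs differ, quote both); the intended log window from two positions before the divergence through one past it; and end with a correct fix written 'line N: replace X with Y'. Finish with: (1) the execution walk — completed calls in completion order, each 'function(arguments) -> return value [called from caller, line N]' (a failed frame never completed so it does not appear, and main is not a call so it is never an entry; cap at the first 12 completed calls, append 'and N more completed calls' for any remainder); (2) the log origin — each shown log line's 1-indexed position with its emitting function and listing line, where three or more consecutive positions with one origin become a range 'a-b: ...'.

Answer: the defect is in pack_ledger at line 13.
The tell: Everything matches until log position 6, which reads 'stage result 0' in place of 'stage result 22'.
Call chain: main -> merge_totals([11, 5, 2, 4]) (called at line 29).
First divergence: position 6; shown 'stage result 0' vs intended 'stage result 22'.
Intended log window:
  4: located slot 0
  5: match at position 0
  6: stage result 22
  7: merge_totals returns 2
Execution walk:
  fold_scores([11, 5, 2, 4], 11) -> 0  [called from pack_ledger, line 10]
  pack_ledger([11, 5, 2, 4], 11) -> 0  [called from main, line 27]
  merge_totals([11, 5, 2, 4]) -> 2  [called from main, line 29]
Log line origins:
  1: emitted by main (line 26)
  2: emitted by pack_ledger (line 9)
  3: emitted by fold_scores (line 2)
  4: emitted by fold_scores (line 5)
  5: emitted by pack_ledger (line 11)
  6: emitted by main (line 28)
  7: emitted by merge_totals (line 20)
A correct fix: line 13: replace `quota` with `gap`.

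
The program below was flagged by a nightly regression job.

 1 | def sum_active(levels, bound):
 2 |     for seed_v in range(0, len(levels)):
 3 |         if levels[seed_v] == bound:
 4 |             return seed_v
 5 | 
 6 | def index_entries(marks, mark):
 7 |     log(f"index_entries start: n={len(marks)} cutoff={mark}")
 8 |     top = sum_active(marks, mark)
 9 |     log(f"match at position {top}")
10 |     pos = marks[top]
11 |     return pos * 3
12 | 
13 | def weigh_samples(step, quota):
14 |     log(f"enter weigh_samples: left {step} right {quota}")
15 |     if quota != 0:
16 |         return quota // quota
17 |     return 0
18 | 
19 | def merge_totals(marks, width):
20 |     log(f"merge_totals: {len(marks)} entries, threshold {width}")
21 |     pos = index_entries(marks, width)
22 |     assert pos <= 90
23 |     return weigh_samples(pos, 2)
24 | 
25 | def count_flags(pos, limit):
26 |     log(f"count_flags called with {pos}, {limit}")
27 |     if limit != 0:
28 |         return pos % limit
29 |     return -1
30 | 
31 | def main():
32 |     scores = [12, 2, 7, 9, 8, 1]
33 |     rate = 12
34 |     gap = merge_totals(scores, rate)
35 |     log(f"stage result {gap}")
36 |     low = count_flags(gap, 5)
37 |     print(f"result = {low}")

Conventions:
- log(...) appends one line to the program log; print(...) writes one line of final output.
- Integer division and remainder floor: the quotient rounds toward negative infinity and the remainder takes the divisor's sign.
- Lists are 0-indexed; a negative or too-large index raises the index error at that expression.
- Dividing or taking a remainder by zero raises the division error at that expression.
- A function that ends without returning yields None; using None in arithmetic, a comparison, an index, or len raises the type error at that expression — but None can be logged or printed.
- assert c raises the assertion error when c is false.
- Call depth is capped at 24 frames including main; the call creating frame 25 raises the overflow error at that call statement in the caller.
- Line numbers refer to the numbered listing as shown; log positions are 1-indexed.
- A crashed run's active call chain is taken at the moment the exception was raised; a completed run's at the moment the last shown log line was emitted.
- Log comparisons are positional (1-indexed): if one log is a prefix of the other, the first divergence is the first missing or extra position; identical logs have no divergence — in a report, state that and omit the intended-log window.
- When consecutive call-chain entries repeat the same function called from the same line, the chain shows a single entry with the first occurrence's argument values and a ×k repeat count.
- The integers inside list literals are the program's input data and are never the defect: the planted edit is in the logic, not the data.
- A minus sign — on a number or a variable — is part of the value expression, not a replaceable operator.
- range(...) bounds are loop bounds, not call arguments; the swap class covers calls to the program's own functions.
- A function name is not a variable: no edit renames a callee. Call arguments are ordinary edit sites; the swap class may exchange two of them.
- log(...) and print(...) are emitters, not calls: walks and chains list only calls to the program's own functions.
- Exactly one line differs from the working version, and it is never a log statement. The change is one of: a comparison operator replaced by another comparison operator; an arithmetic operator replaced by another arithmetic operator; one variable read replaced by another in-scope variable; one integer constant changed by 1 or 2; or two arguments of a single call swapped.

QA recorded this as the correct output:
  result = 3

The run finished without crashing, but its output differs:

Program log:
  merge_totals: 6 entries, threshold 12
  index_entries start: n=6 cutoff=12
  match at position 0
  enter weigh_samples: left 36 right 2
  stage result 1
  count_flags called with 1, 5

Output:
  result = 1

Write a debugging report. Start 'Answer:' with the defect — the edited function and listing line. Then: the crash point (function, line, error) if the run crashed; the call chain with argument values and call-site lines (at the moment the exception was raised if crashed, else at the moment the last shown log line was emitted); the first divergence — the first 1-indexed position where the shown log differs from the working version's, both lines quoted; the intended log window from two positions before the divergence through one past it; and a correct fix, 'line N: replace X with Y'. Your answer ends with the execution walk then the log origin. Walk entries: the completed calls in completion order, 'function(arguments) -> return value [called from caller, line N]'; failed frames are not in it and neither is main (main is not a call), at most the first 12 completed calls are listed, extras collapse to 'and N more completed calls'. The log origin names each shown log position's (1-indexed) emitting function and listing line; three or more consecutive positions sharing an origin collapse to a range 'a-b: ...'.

Answer: the defect is in weigh_samples at line 16.
Key fact: Everything matches until log position 5, which reads 'stage result 1' in place of 'stage result 18'.
Call chain: main -> count_flags(1, 5) (called at line 36).
First divergence: position 5 — shown 'stage result 1', intended 'stage result 18'.
Intended log window:
  3: match at position 0
  4: enter weigh_samples: left 36 right 2
  5: stage result 18
  6: count_flags called with 18, 5
Execution walk:
  sum_active([12, 2, 7, 9, 8, 1], 12) -> 0  [called from index_entries, line 8]
  index_entries([12, 2, 7, 9, 8, 1], 12) -> 36  [called from merge_totals, line 21]
  weigh_samples(36, 2) -> 1  [called from merge_totals, line 23]
  merge_totals([12, 2, 7, 9, 8, 1], 12) -> 1  [called from main, line 34]
  count_flags(1, 5) -> 1  [called from main, line 36]
Log line origins:
  1 — merge_totals, line 20
  2 — index_entries, line 7
  3 — index_entries, line 9
  4 — weigh_samples, line 14
  5 — main, line 35
  6 — count_flags, line 26
A correct fix: line 16: replace `quota // quota` with `step // quota`.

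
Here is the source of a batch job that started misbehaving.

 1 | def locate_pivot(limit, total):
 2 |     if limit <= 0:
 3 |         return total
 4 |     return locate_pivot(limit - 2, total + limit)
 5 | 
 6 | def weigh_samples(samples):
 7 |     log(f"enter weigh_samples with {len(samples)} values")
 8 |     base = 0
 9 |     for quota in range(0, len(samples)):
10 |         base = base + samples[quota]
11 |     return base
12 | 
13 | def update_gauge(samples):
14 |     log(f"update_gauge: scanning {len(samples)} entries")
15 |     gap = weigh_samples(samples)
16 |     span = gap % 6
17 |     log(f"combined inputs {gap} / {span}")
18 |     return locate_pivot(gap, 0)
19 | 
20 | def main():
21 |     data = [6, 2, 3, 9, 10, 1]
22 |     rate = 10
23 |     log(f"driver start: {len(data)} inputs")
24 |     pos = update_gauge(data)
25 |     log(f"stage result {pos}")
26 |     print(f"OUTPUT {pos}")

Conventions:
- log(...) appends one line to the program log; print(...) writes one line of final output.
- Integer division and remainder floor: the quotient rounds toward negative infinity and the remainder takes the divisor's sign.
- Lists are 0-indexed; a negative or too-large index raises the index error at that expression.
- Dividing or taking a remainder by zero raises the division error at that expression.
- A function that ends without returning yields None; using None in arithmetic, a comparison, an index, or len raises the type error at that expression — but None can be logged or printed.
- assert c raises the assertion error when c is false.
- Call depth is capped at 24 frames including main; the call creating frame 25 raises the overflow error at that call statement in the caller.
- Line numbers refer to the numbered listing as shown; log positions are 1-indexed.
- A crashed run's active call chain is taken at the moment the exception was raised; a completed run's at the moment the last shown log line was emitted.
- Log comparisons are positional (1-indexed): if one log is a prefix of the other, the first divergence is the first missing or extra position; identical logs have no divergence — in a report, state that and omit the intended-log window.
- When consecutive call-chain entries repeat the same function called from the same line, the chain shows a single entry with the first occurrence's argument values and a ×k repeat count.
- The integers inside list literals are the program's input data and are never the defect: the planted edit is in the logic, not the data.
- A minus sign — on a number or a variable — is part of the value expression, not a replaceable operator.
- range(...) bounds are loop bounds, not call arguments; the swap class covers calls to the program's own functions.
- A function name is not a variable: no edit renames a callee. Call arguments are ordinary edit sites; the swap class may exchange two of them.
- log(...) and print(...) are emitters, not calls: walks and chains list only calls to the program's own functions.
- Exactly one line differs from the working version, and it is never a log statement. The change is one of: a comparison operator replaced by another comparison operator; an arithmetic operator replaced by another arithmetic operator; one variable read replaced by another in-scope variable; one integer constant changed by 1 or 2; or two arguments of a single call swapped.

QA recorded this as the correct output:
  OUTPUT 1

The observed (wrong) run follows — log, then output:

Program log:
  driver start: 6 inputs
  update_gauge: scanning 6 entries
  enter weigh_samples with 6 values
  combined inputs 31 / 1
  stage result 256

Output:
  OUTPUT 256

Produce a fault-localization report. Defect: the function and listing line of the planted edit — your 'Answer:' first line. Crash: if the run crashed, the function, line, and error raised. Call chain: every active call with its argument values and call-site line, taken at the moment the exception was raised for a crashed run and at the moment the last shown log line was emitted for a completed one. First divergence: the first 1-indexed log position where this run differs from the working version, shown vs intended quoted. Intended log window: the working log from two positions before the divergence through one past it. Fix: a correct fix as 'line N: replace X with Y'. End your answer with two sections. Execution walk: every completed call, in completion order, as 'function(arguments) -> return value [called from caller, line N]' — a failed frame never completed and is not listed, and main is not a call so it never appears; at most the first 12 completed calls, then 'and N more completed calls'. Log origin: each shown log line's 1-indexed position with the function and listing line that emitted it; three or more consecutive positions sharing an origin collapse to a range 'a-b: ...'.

Answer: the defect is in update_gauge at line 18.
The tell: Position 5 is the first bad log line: 'stage result 256' should read 'stage result 1'.
Call chain: main.
First divergence: position 5 — the shown line 'stage result 256' should read 'stage result 1'.
Intended log window:
  3: enter weigh_samples with 6 values
  4: combined inputs 31 / 1
  5: stage result 1
Execution walk:
  weigh_samples([6, 2, 3, 9, 10, 1]) -> 31  [called from update_gauge, line 15]
  locate_pivot(-1, 256) -> 256  [called from locate_pivot, line 4]
  locate_pivot(1, 255) -> 256  [called from locate_pivot, line 4]
  locate_pivot(3, 252) -> 256  [called from locate_pivot, line 4]
  locate_pivot(5, 247) -> 256  [called from locate_pivot, line 4]
  locate_pivot(7, 240) -> 256  [called from locate_pivot, line 4]
  locate_pivot(9, 231) -> 256  [called from locate_pivot, line 4]
  locate_pivot(11, 220) -> 256  [called from locate_pivot, line 4]
  locate_pivot(13, 207) -> 256  [called from locate_pivot, line 4]
  locate_pivot(15, 192) -> 256  [called from locate_pivot, line 4]
  locate_pivot(17, 175) -> 256  [called from locate_pivot, line 4]
  locate_pivot(19, 156) -> 256  [called from locate_pivot, line 4]
  ... and 7 more completed calls
Log origins:
  1: from main, line 23
  2: from update_gauge, line 14
  3: from weigh_samples, line 7
  4: from update_gauge, line 17
  5: from main, line 25
A correct fix: line 18: replace `gap` with `span`.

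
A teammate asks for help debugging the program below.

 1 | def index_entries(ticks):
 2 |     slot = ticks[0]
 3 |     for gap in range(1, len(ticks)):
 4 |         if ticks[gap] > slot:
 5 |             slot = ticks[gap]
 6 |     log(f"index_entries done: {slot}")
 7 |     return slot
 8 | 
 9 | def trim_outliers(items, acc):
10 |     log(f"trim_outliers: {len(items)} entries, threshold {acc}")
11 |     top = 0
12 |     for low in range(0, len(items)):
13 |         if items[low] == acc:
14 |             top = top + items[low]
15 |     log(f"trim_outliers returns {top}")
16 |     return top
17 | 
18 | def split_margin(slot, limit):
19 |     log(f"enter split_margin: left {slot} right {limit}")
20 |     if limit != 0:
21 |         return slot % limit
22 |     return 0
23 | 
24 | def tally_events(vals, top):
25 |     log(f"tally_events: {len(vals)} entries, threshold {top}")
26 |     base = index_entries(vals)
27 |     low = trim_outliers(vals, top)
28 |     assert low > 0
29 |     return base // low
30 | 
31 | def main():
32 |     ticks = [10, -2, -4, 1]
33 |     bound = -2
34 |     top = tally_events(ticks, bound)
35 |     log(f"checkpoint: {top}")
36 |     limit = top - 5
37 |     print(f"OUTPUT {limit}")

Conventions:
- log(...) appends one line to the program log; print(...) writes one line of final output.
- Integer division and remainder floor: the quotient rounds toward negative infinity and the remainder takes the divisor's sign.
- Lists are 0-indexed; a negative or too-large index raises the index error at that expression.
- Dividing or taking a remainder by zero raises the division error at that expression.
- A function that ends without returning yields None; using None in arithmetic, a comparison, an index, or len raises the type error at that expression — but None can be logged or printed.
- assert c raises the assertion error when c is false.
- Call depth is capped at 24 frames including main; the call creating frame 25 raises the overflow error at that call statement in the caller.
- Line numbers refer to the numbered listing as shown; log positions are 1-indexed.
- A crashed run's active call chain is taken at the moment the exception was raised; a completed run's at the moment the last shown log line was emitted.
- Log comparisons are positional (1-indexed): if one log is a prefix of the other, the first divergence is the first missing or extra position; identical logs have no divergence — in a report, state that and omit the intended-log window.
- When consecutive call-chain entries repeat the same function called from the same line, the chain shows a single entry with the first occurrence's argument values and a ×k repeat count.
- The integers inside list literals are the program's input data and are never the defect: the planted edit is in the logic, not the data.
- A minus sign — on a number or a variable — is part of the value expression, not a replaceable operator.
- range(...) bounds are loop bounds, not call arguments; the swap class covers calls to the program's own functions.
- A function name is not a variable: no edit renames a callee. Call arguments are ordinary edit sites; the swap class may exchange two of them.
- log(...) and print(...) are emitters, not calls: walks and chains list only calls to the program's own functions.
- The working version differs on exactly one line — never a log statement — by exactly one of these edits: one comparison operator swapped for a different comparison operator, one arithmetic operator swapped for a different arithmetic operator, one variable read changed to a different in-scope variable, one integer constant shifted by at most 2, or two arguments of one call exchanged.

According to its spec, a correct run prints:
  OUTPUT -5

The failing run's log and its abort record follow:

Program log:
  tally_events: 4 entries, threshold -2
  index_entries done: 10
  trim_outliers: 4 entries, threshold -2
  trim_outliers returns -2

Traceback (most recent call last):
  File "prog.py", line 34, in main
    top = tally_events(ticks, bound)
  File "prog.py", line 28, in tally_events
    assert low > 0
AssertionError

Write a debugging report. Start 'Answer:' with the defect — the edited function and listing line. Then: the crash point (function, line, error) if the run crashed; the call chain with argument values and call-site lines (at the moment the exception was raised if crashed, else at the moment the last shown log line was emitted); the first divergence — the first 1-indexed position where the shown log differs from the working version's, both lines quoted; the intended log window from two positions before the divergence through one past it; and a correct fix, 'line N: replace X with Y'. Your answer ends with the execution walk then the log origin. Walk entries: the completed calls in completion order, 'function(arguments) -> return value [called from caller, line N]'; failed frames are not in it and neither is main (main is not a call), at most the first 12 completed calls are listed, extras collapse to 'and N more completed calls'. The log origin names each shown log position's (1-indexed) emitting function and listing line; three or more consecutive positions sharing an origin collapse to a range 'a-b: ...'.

Answer: the defect is in trim_outliers at line 13.
Key observation: The earliest visible damage is log position 4 — 'trim_outliers returns -2' rather than the intended 'trim_outliers returns 11'.
Crash: tally_events, line 28, AssertionError.
Call chain: main -> tally_events([10, -2, -4, 1], -2) (called at line 34).
First divergence: at position 4 the run shows 'trim_outliers returns -2' where the working version logs 'trim_outliers returns 11'.
Intended log window:
  2: index_entries done: 10
  3: trim_outliers: 4 entries, threshold -2
  4: trim_outliers returns 11
  5: checkpoint: 0
Execution walk:
  index_entries([10, -2, -4, 1]) -> 10  [called from tally_events, line 26]
  trim_outliers([10, -2, -4, 1], -2) -> -2  [called from tally_events, line 27]
Log origin:
  1: logged in tally_events at line 25
  2: logged in index_entries at line 6
  3: logged in trim_outliers at line 10
  4: logged in trim_outliers at line 15
A correct fix: line 13: replace `==` with `>`.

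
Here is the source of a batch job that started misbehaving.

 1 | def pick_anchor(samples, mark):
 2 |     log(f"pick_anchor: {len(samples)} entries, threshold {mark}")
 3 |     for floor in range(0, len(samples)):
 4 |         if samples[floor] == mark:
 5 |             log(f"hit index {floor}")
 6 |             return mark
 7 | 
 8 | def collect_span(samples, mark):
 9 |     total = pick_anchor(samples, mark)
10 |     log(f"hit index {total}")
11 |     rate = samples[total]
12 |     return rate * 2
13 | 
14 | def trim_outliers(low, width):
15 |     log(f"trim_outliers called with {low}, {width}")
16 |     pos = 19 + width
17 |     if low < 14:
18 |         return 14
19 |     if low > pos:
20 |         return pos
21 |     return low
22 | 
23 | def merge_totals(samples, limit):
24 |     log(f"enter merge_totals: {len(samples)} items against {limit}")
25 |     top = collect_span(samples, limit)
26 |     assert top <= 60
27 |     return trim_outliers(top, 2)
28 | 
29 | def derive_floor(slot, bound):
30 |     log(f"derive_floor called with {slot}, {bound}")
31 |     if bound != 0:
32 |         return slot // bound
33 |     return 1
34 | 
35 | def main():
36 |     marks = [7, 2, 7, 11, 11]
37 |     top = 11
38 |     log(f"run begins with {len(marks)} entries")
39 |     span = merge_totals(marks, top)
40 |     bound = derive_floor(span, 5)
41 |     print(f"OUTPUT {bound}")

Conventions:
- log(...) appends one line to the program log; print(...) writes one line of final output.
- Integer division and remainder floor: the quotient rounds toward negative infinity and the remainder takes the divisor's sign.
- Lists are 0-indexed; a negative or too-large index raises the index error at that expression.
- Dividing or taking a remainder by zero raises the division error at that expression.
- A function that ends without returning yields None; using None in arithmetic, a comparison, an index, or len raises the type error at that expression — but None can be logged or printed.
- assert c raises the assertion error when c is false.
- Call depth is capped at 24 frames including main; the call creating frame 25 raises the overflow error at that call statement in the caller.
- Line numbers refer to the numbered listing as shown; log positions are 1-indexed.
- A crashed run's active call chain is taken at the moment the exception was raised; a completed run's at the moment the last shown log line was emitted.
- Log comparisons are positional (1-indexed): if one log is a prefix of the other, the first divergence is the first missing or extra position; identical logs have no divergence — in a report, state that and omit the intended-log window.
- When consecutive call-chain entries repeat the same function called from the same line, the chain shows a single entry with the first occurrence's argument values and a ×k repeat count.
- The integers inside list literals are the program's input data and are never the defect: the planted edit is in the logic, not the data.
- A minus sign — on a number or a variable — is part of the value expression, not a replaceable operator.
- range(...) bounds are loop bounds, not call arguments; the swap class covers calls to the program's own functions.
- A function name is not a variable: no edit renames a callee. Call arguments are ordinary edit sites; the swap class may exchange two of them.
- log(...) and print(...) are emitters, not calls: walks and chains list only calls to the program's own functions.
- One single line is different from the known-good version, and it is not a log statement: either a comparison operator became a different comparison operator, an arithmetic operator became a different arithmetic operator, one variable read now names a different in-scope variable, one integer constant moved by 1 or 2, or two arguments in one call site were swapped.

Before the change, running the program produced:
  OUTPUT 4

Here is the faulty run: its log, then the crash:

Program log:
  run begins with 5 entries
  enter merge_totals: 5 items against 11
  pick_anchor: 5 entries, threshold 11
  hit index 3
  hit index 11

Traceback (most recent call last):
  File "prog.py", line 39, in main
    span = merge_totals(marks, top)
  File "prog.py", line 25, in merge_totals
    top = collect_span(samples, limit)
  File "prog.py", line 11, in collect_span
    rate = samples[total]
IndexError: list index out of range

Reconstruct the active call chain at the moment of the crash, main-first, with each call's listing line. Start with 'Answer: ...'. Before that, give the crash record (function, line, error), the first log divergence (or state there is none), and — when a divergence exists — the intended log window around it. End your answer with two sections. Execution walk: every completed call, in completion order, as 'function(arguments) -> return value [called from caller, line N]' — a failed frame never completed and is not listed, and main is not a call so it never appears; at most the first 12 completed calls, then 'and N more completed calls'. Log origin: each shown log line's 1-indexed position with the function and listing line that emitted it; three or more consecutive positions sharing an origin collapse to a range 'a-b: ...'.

Answer: main -> merge_totals (called at line 39) -> collect_span (called at line 25).
Core observation: Everything matches until log position 5, which reads 'hit index 11' in place of 'hit index 3'.
Crash: collect_span, line 11, IndexError.
First divergence: position 5 — the shown line 'hit index 11' should read 'hit index 3'.
Intended log window:
  3: pick_anchor: 5 entries, threshold 11
  4: hit index 3
  5: hit index 3
  6: trim_outliers called with 22, 2
Execution walk:
  pick_anchor([7, 2, 7, 11, 11], 11) -> 11  [called from collect_span, line 9]
Log line origins:
  1: from main, line 38
  2: from merge_totals, line 24
  3: from pick_anchor, line 2
  4: from pick_anchor, line 5
  5: from collect_span, line 10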